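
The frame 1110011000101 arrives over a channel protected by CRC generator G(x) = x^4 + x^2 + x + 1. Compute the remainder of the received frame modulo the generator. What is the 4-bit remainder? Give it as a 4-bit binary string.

1110

Modulo-2 division of 1110011000101 by 10111:
  pos 0: 11100 XOR 10111 = 01011
  pos 1: 10111 XOR 10111 = 00000
  pos 6: 10001 XOR 10111 = 00110
  pos 8: 11001 XOR 10111 = 01110
Remainder = 1110 (nonzero — an error is detected).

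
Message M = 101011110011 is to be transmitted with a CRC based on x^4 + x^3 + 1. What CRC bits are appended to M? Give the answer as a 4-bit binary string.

Append 4 zeros: 1010111100110000. Divide by 11001 (XOR where the leading bit is 1):
  pos 0: 10101 XOR 11001 = 01100
  pos 1: 11001 XOR 11001 = 00000
  pos 6: 11001 XOR 11001 = 00000
  pos 11: 10000 XOR 11001 = 01001
Remainder (last 4 bits) = 1001. This is the CRC / FCS.

1001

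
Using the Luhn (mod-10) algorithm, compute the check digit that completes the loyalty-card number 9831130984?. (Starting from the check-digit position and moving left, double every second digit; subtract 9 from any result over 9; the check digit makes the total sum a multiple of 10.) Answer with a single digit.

7

Partial digits right→left: 4 8 9 0 3 1 1 3 8 9
Double every second digit counting from the check-digit position (so the 1st, 3rd, 5th, ... of the partial from the right).
  doubled (with −9 where >9): 8 9 6 2 7 → sum 32
  kept as-is: 8 0 1 3 9 → sum 21
Total = 32 + 21 = 53.
Check digit = (10 − (53 mod 10)) mod 10 = 7.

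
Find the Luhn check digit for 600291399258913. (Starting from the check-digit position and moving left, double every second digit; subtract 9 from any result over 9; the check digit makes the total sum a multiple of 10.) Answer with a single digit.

4

Partial digits right→left: 3 1 9 8 5 2 9 9 3 1 9 2 0 0 6
Double every second digit counting from the check-digit position (so the 1st, 3rd, 5th, ... of the partial from the right).
  doubled (with −9 where >9): 6 9 1 9 6 9 0 3 → sum 43
  kept as-is: 1 8 2 9 1 2 0 → sum 23
Total = 43 + 23 = 66.
Check digit = (10 − (66 mod 10)) mod 10 = 4.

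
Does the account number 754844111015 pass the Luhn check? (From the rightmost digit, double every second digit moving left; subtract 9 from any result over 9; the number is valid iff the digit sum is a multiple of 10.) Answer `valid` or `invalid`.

From the right, keep odd positions and double even positions (subtract 9 from any doubled value over 9):
  doubled (positions 2,4,...): 2 2 2 8 8 5 → sum 27
  kept (positions 1,3,...): 5 0 1 4 8 5 → sum 23
Total = 50.
50 mod 10 = 0, so the number is valid.

valid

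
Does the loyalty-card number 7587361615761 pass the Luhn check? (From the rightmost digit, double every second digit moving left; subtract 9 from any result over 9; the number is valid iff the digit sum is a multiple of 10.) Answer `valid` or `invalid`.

From the right, keep odd positions and double even positions (subtract 9 from any doubled value over 9):
  doubled (positions 2,4,...): 3 1 3 3 5 1 → sum 16
  kept (positions 1,3,...): 1 7 1 1 3 8 7 → sum 28
Total = 44.
44 mod 10 = 4, so the number is invalid.

invalid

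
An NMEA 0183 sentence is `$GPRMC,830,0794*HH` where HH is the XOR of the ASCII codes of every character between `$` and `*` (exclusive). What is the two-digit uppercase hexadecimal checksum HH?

XOR the ASCII codes of the payload characters:
  'G' = 0x47 → acc = 0x47
  'P' = 0x50 → acc = 0x17
  'R' = 0x52 → acc = 0x45
  'M' = 0x4D → acc = 0x08
  'C' = 0x43 → acc = 0x4B
  ',' = 0x2C → acc = 0x67
  '8' = 0x38 → acc = 0x5F
  '3' = 0x33 → acc = 0x6C
  '0' = 0x30 → acc = 0x5C
  ',' = 0x2C → acc = 0x70
  '0' = 0x30 → acc = 0x40
  '7' = 0x37 → acc = 0x77
  '9' = 0x39 → acc = 0x4E
  '4' = 0x34 → acc = 0x7A
Checksum = 0x7A.

7A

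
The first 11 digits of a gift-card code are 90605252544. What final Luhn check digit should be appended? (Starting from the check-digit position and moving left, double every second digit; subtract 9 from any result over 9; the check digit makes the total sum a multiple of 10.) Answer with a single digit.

9

Partial digits right→left: 4 4 5 2 5 2 5 0 6 0 9
Double every second digit counting from the check-digit position (so the 1st, 3rd, 5th, ... of the partial from the right).
  doubled (with −9 where >9): 8 1 1 1 3 9 → sum 23
  kept as-is: 4 2 2 0 0 → sum 8
Total = 23 + 8 = 31.
Check digit = (10 − (31 mod 10)) mod 10 = 9.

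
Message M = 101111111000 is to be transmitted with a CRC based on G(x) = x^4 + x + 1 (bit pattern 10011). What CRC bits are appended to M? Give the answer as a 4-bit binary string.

Append 4 zeros: 1011111110000000. Divide by 10011 (XOR where the leading bit is 1):
  pos 0: 10111 XOR 10011 = 00100
  pos 2: 10011 XOR 10011 = 00000
  pos 7: 11000 XOR 10011 = 01011
  pos 8: 10110 XOR 10011 = 00101
  pos 10: 10100 XOR 10011 = 00111
Remainder (last 4 bits) = 1110. This is the CRC / FCS.

1110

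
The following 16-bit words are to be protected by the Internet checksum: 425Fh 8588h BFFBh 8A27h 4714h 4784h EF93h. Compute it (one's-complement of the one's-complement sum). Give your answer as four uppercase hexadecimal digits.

6FC8

One's-complement addition (fold any carry out of bit 15 back into bit 0):
  0x425F + 0x8588 = 0x0C7E7
  0xC7E7 + 0xBFFB = 0x187E2 → wrap carry → 0x87E3
  0x87E3 + 0x8A27 = 0x1120A → wrap carry → 0x120B
  0x120B + 0x4714 = 0x0591F
  0x591F + 0x4784 = 0x0A0A3
  0xA0A3 + 0xEF93 = 0x19036 → wrap carry → 0x9037
One's-complement sum = 0x9037.
Checksum = ~0x9037 & 0xFFFF = 0x6FC8.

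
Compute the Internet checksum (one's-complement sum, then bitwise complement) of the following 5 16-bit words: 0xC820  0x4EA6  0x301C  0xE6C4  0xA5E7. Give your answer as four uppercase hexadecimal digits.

One's-complement addition (fold any carry out of bit 15 back into bit 0):
  0xC820 + 0x4EA6 = 0x116C6 → wrap carry → 0x16C7
  0x16C7 + 0x301C = 0x046E3
  0x46E3 + 0xE6C4 = 0x12DA7 → wrap carry → 0x2DA8
  0x2DA8 + 0xA5E7 = 0x0D38F
One's-complement sum = 0xD38F.
Checksum = ~0xD38F & 0xFFFF = 0x2C70.

2C70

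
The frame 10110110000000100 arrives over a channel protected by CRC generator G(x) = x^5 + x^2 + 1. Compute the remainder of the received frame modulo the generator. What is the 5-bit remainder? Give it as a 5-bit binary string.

01000

Modulo-2 division of 10110110000000100 by 100101:
  pos 0: 101101 XOR 100101 = 001000
  pos 2: 100010 XOR 100101 = 000111
  pos 5: 111000 XOR 100101 = 011101
  pos 6: 111010 XOR 100101 = 011111
  pos 7: 111110 XOR 100101 = 011011
  pos 8: 110110 XOR 100101 = 010011
  pos 9: 100111 XOR 100101 = 000010
Remainder = 01000 (nonzero — an error is detected).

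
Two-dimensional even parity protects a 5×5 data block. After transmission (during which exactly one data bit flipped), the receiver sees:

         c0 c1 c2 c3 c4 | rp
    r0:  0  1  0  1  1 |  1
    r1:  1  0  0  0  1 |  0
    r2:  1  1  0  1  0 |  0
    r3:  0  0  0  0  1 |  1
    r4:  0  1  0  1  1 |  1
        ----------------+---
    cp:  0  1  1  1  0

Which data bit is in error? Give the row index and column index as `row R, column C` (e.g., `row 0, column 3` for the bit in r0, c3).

row 2, column 2

Recompute each row's even parity and compare to rp:
  r0: data parity 1, sent rp 1 → ok
  r1: data parity 0, sent rp 0 → ok
  r2: data parity 1, sent rp 0 → mismatch
  r3: data parity 1, sent rp 1 → ok
  r4: data parity 1, sent rp 1 → ok
Recompute each column's even parity and compare to cp:
  c0: data parity 0, sent cp 0 → ok
  c1: data parity 1, sent cp 1 → ok
  c2: data parity 0, sent cp 1 → mismatch
  c3: data parity 1, sent cp 1 → ok
  c4: data parity 0, sent cp 0 → ok
Exactly one row (r2) and one column (c2) fail → the flipped bit is at their intersection.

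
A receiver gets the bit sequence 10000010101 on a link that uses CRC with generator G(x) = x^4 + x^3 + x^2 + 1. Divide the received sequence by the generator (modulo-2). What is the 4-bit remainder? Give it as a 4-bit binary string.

0000

Modulo-2 division of 10000010101 by 11101:
  pos 0: 10000 XOR 11101 = 01101
  pos 1: 11010 XOR 11101 = 00111
  pos 3: 11110 XOR 11101 = 00011
  pos 6: 11101 XOR 11101 = 00000
Remainder = 0000 (zero — the frame passes the CRC check).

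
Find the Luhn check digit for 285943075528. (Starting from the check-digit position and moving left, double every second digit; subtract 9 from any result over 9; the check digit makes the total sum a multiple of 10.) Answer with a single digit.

7

Partial digits right→left: 8 2 5 5 7 0 3 4 9 5 8 2
Double every second digit counting from the check-digit position (so the 1st, 3rd, 5th, ... of the partial from the right).
  doubled (with −9 where >9): 7 1 5 6 9 7 → sum 35
  kept as-is: 2 5 0 4 5 2 → sum 18
Total = 35 + 18 = 53.
Check digit = (10 − (53 mod 10)) mod 10 = 7.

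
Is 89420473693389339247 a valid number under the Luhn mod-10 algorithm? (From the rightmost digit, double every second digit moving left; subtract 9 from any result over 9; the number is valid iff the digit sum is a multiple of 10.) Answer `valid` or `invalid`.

valid

From the right, keep odd positions and double even positions (subtract 9 from any doubled value over 9):
  doubled (positions 2,4,...): 8 9 6 7 6 3 5 0 8 7 → sum 59
  kept (positions 1,3,...): 7 2 3 9 3 9 3 4 2 9 → sum 51
Total = 110.
110 mod 10 = 0, so the number is valid.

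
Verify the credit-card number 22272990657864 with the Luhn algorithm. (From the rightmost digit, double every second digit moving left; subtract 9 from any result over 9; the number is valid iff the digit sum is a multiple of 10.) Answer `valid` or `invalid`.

From the right, keep odd positions and double even positions (subtract 9 from any doubled value over 9):
  doubled (positions 2,4,...): 3 5 3 9 4 4 4 → sum 32
  kept (positions 1,3,...): 4 8 5 0 9 7 2 → sum 35
Total = 67.
67 mod 10 = 7, so the number is invalid.

invalid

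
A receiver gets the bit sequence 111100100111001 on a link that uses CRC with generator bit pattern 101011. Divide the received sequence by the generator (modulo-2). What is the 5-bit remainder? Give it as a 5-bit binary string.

Modulo-2 division of 111100100111001 by 101011:
  pos 0: 111100 XOR 101011 = 010111
  pos 1: 101111 XOR 101011 = 000100
  pos 4: 100001 XOR 101011 = 001010
  pos 6: 101011 XOR 101011 = 000000
Remainder = 00001 (nonzero — an error is detected).

00001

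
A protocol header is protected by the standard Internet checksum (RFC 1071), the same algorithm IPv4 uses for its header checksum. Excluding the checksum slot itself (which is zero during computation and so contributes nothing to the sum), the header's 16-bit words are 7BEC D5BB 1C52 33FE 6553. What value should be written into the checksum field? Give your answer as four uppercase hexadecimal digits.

One's-complement addition (fold any carry out of bit 15 back into bit 0):
  0x7BEC + 0xD5BB = 0x151A7 → wrap carry → 0x51A8
  0x51A8 + 0x1C52 = 0x06DFA
  0x6DFA + 0x33FE = 0x0A1F8
  0xA1F8 + 0x6553 = 0x1074B → wrap carry → 0x074C
One's-complement sum = 0x074C.
Checksum = ~0x074C & 0xFFFF = 0xF8B3.

F8B3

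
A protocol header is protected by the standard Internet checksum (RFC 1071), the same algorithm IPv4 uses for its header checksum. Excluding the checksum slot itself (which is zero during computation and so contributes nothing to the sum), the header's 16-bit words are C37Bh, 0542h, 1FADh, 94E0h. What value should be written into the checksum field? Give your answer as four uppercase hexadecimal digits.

One's-complement addition (fold any carry out of bit 15 back into bit 0):
  0xC37B + 0x0542 = 0x0C8BD
  0xC8BD + 0x1FAD = 0x0E86A
  0xE86A + 0x94E0 = 0x17D4A → wrap carry → 0x7D4B
One's-complement sum = 0x7D4B.
Checksum = ~0x7D4B & 0xFFFF = 0x82B4.

82B4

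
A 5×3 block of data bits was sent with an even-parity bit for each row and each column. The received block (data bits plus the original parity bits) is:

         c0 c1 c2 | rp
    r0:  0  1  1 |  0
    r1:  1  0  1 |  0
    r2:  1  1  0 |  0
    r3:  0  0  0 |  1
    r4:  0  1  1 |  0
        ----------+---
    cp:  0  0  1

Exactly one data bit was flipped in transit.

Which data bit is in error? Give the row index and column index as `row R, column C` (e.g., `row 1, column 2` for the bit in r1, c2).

row 3, column 1

Recompute each row's even parity and compare to rp:
  r0: data parity 0, sent rp 0 → ok
  r1: data parity 0, sent rp 0 → ok
  r2: data parity 0, sent rp 0 → ok
  r3: data parity 0, sent rp 1 → mismatch
  r4: data parity 0, sent rp 0 → ok
Recompute each column's even parity and compare to cp:
  c0: data parity 0, sent cp 0 → ok
  c1: data parity 1, sent cp 0 → mismatch
  c2: data parity 1, sent cp 1 → ok
Exactly one row (r3) and one column (c1) fail → the flipped bit is at their intersection.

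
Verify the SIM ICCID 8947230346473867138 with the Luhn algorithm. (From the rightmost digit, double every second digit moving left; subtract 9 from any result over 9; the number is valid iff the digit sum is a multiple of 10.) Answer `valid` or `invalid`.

From the right, keep odd positions and double even positions (subtract 9 from any doubled value over 9):
  doubled (positions 2,4,...): 6 5 7 5 3 6 6 5 9 → sum 52
  kept (positions 1,3,...): 8 1 6 3 4 4 0 2 4 8 → sum 40
Total = 92.
92 mod 10 = 2, so the number is invalid.

invalid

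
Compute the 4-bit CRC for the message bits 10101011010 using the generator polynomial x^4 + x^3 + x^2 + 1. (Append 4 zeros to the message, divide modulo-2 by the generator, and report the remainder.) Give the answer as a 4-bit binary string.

1010

Append 4 zeros: 101010110100000. Divide by 11101 (XOR where the leading bit is 1):
  pos 0: 10101 XOR 11101 = 01000
  pos 1: 10000 XOR 11101 = 01101
  pos 2: 11011 XOR 11101 = 00110
  pos 4: 11010 XOR 11101 = 00111
  pos 6: 11110 XOR 11101 = 00011
  pos 9: 11000 XOR 11101 = 00101
Remainder (last 4 bits) = 1010. This is the CRC / FCS.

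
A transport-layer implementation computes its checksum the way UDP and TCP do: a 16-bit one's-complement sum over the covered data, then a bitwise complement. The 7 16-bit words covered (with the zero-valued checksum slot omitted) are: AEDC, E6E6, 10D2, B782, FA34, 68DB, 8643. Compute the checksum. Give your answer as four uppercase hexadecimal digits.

One's-complement addition (fold any carry out of bit 15 back into bit 0):
  0xAEDC + 0xE6E6 = 0x195C2 → wrap carry → 0x95C3
  0x95C3 + 0x10D2 = 0x0A695
  0xA695 + 0xB782 = 0x15E17 → wrap carry → 0x5E18
  0x5E18 + 0xFA34 = 0x1584C → wrap carry → 0x584D
  0x584D + 0x68DB = 0x0C128
  0xC128 + 0x8643 = 0x1476B → wrap carry → 0x476C
One's-complement sum = 0x476C.
Checksum = ~0x476C & 0xFFFF = 0xB893.

B893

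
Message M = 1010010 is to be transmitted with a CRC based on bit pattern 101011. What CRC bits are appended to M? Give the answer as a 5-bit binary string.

00111

Append 5 zeros: 101001000000. Divide by 101011 (XOR where the leading bit is 1):
  pos 0: 101001 XOR 101011 = 000010
  pos 4: 100000 XOR 101011 = 001011
  pos 6: 101100 XOR 101011 = 000111
Remainder (last 5 bits) = 00111. This is the CRC / FCS.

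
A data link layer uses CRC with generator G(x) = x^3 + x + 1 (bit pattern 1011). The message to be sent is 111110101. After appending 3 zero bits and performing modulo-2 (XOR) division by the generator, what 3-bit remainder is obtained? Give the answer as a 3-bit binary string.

Append 3 zeros: 111110101000. Divide by 1011 (XOR where the leading bit is 1):
  pos 0: 1111 XOR 1011 = 0100
  pos 1: 1001 XOR 1011 = 0010
  pos 3: 1001 XOR 1011 = 0010
  pos 5: 1001 XOR 1011 = 0010
  pos 7: 1000 XOR 1011 = 0011
Remainder (last 3 bits) = 110. This is the CRC / FCS.

110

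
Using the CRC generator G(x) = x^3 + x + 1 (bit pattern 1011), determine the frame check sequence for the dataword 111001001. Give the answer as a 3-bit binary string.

111

Append 3 zeros: 111001001000. Divide by 1011 (XOR where the leading bit is 1):
  pos 0: 1110 XOR 1011 = 0101
  pos 1: 1010 XOR 1011 = 0001
  pos 4: 1100 XOR 1011 = 0111
  pos 5: 1111 XOR 1011 = 0100
  pos 6: 1000 XOR 1011 = 0011
  pos 8: 1100 XOR 1011 = 0111
Remainder (last 3 bits) = 111. This is the CRC / FCS.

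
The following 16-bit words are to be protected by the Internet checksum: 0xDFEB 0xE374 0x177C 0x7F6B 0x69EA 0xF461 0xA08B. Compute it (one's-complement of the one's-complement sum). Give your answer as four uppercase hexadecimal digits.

One's-complement addition (fold any carry out of bit 15 back into bit 0):
  0xDFEB + 0xE374 = 0x1C35F → wrap carry → 0xC360
  0xC360 + 0x177C = 0x0DADC
  0xDADC + 0x7F6B = 0x15A47 → wrap carry → 0x5A48
  0x5A48 + 0x69EA = 0x0C432
  0xC432 + 0xF461 = 0x1B893 → wrap carry → 0xB894
  0xB894 + 0xA08B = 0x1591F → wrap carry → 0x5920
One's-complement sum = 0x5920.
Checksum = ~0x5920 & 0xFFFF = 0xA6DF.

A6DF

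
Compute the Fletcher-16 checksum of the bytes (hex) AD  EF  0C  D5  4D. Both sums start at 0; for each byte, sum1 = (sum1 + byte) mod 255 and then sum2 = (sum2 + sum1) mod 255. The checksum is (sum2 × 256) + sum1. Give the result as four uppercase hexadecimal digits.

41CC

Running sums (mod 255):
  after byte 0 (AD): sum1=173, sum2=173
  after byte 1 (EF): sum1=157, sum2=75
  after byte 2 (0C): sum1=169, sum2=244
  after byte 3 (D5): sum1=127, sum2=116
  after byte 4 (4D): sum1=204, sum2=65
Checksum = sum2·256 + sum1 = 65·256 + 204 = 16844 = 0x41CC.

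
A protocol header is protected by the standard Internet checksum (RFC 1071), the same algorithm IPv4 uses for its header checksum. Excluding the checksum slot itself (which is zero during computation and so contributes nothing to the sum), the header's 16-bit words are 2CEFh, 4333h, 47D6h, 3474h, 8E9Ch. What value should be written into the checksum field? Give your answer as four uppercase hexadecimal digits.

One's-complement addition (fold any carry out of bit 15 back into bit 0):
  0x2CEF + 0x4333 = 0x07022
  0x7022 + 0x47D6 = 0x0B7F8
  0xB7F8 + 0x3474 = 0x0EC6C
  0xEC6C + 0x8E9C = 0x17B08 → wrap carry → 0x7B09
One's-complement sum = 0x7B09.
Checksum = ~0x7B09 & 0xFFFF = 0x84F6.

84F6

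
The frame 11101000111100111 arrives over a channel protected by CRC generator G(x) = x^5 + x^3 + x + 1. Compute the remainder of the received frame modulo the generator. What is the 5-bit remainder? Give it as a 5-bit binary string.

11111

Modulo-2 division of 11101000111100111 by 101011:
  pos 0: 111010 XOR 101011 = 010001
  pos 1: 100010 XOR 101011 = 001001
  pos 3: 100101 XOR 101011 = 001110
  pos 5: 111011 XOR 101011 = 010000
  pos 6: 100001 XOR 101011 = 001010
  pos 8: 101000 XOR 101011 = 000011
Remainder = 11111 (nonzero — an error is detected).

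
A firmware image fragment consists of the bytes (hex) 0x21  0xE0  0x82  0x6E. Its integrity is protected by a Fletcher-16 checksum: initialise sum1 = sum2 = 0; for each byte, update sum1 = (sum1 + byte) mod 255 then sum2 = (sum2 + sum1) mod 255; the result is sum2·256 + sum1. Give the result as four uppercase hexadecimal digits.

9AF2

Running sums (mod 255):
  after byte 0 (0x21): sum1=33, sum2=33
  after byte 1 (0xE0): sum1=2, sum2=35
  after byte 2 (0x82): sum1=132, sum2=167
  after byte 3 (0x6E): sum1=242, sum2=154
Checksum = sum2·256 + sum1 = 154·256 + 242 = 39666 = 0x9AF2.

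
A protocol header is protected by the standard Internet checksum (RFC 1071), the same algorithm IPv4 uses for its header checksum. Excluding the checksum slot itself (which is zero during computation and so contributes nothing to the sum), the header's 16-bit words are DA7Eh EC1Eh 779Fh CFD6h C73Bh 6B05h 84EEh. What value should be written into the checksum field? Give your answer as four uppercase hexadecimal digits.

3ABC

One's-complement addition (fold any carry out of bit 15 back into bit 0):
  0xDA7E + 0xEC1E = 0x1C69C → wrap carry → 0xC69D
  0xC69D + 0x779F = 0x13E3C → wrap carry → 0x3E3D
  0x3E3D + 0xCFD6 = 0x10E13 → wrap carry → 0x0E14
  0x0E14 + 0xC73B = 0x0D54F
  0xD54F + 0x6B05 = 0x14054 → wrap carry → 0x4055
  0x4055 + 0x84EE = 0x0C543
One's-complement sum = 0xC543.
Checksum = ~0xC543 & 0xFFFF = 0x3ABC.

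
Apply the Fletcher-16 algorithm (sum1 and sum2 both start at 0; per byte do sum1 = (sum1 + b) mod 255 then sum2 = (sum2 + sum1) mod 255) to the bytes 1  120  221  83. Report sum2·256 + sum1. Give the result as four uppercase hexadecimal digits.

Running sums (mod 255):
  after byte 0 (1): sum1=1, sum2=1
  after byte 1 (120): sum1=121, sum2=122
  after byte 2 (221): sum1=87, sum2=209
  after byte 3 (83): sum1=170, sum2=124
Checksum = sum2·256 + sum1 = 124·256 + 170 = 31914 = 0x7CAA.

7CAA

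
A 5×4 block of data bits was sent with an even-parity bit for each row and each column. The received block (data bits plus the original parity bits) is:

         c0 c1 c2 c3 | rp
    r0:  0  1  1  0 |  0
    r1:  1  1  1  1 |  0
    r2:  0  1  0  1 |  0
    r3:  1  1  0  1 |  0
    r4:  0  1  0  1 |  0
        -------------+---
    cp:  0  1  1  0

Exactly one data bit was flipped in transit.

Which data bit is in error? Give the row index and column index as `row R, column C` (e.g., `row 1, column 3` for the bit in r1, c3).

Recompute each row's even parity and compare to rp:
  r0: data parity 0, sent rp 0 → ok
  r1: data parity 0, sent rp 0 → ok
  r2: data parity 0, sent rp 0 → ok
  r3: data parity 1, sent rp 0 → mismatch
  r4: data parity 0, sent rp 0 → ok
Recompute each column's even parity and compare to cp:
  c0: data parity 0, sent cp 0 → ok
  c1: data parity 1, sent cp 1 → ok
  c2: data parity 0, sent cp 1 → mismatch
  c3: data parity 0, sent cp 0 → ok
Exactly one row (r3) and one column (c2) fail → the flipped bit is at their intersection.

row 3, column 2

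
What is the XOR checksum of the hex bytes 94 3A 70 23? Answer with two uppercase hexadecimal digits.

XOR the bytes together:
  start with 0x94
  0x94 ⊕ 0x3A = 0xAE
  0xAE ⊕ 0x70 = 0xDE
  0xDE ⊕ 0x23 = 0xFD

FD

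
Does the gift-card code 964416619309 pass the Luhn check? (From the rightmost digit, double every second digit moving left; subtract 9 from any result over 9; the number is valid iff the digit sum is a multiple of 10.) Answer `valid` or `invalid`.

From the right, keep odd positions and double even positions (subtract 9 from any doubled value over 9):
  doubled (positions 2,4,...): 0 9 3 2 8 9 → sum 31
  kept (positions 1,3,...): 9 3 1 6 4 6 → sum 29
Total = 60.
60 mod 10 = 0, so the number is valid.

valid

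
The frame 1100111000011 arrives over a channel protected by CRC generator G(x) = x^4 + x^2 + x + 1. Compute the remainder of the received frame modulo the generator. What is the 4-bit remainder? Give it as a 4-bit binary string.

Modulo-2 division of 1100111000011 by 10111:
  pos 0: 11001 XOR 10111 = 01110
  pos 1: 11101 XOR 10111 = 01010
  pos 2: 10101 XOR 10111 = 00010
  pos 5: 10000 XOR 10111 = 00111
  pos 7: 11101 XOR 10111 = 01010
  pos 8: 10101 XOR 10111 = 00010
Remainder = 0010 (nonzero — an error is detected).

0010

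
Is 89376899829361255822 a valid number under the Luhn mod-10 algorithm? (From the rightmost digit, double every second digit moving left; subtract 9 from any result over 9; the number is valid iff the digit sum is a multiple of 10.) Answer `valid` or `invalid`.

invalid

From the right, keep odd positions and double even positions (subtract 9 from any doubled value over 9):
  doubled (positions 2,4,...): 4 1 4 3 9 7 9 3 6 7 → sum 53
  kept (positions 1,3,...): 2 8 5 1 3 2 9 8 7 9 → sum 54
Total = 107.
107 mod 10 = 7, so the number is invalid.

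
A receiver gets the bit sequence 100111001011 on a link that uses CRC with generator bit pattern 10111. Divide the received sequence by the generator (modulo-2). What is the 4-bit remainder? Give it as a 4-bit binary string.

Modulo-2 division of 100111001011 by 10111:
  pos 0: 10011 XOR 10111 = 00100
  pos 2: 10010 XOR 10111 = 00101
  pos 4: 10101 XOR 10111 = 00010
  pos 7: 10011 XOR 10111 = 00100
Remainder = 0100 (nonzero — an error is detected).

0100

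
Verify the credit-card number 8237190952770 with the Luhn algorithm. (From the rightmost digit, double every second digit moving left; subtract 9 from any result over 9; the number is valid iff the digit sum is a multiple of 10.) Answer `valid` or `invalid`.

valid

From the right, keep odd positions and double even positions (subtract 9 from any doubled value over 9):
  doubled (positions 2,4,...): 5 4 9 9 5 4 → sum 36
  kept (positions 1,3,...): 0 7 5 0 1 3 8 → sum 24
Total = 60.
60 mod 10 = 0, so the number is valid.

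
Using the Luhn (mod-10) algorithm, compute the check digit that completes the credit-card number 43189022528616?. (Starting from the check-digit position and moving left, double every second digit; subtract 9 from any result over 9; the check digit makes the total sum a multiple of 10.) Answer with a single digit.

3

Partial digits right→left: 6 1 6 8 2 5 2 2 0 9 8 1 3 4
Double every second digit counting from the check-digit position (so the 1st, 3rd, 5th, ... of the partial from the right).
  doubled (with −9 where >9): 3 3 4 4 0 7 6 → sum 27
  kept as-is: 1 8 5 2 9 1 4 → sum 30
Total = 27 + 30 = 57.
Check digit = (10 − (57 mod 10)) mod 10 = 3.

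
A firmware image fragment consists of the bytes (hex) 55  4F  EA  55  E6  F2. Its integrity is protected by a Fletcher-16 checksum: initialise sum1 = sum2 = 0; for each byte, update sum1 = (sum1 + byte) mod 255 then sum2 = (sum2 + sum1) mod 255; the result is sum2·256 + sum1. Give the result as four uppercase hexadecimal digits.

F8BE

Running sums (mod 255):
  after byte 0 (55): sum1=85, sum2=85
  after byte 1 (4F): sum1=164, sum2=249
  after byte 2 (EA): sum1=143, sum2=137
  after byte 3 (55): sum1=228, sum2=110
  after byte 4 (E6): sum1=203, sum2=58
  after byte 5 (F2): sum1=190, sum2=248
Checksum = sum2·256 + sum1 = 248·256 + 190 = 63678 = 0xF8BE.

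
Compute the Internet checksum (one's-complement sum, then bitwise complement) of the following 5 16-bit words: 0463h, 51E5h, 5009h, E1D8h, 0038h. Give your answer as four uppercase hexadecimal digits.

779D

One's-complement addition (fold any carry out of bit 15 back into bit 0):
  0x0463 + 0x51E5 = 0x05648
  0x5648 + 0x5009 = 0x0A651
  0xA651 + 0xE1D8 = 0x18829 → wrap carry → 0x882A
  0x882A + 0x0038 = 0x08862
One's-complement sum = 0x8862.
Checksum = ~0x8862 & 0xFFFF = 0x779D.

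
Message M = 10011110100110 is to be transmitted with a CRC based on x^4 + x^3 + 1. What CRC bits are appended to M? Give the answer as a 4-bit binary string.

0001

Append 4 zeros: 100111101001100000. Divide by 11001 (XOR where the leading bit is 1):
  pos 0: 10011 XOR 11001 = 01010
  pos 1: 10101 XOR 11001 = 01100
  pos 2: 11001 XOR 11001 = 00000
  pos 8: 10011 XOR 11001 = 01010
  pos 9: 10100 XOR 11001 = 01101
  pos 10: 11010 XOR 11001 = 00011
  pos 13: 11000 XOR 11001 = 00001
Remainder (last 4 bits) = 0001. This is the CRC / FCS.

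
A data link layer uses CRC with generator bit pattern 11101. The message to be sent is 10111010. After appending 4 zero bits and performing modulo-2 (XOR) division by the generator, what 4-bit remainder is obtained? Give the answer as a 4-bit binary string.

Append 4 zeros: 101110100000. Divide by 11101 (XOR where the leading bit is 1):
  pos 0: 10111 XOR 11101 = 01010
  pos 1: 10100 XOR 11101 = 01001
  pos 2: 10011 XOR 11101 = 01110
  pos 3: 11100 XOR 11101 = 00001
  pos 7: 10000 XOR 11101 = 01101
Remainder (last 4 bits) = 1101. This is the CRC / FCS.

1101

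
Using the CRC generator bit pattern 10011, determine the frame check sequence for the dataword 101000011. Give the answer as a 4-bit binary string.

1101

Append 4 zeros: 1010000110000. Divide by 10011 (XOR where the leading bit is 1):
  pos 0: 10100 XOR 10011 = 00111
  pos 2: 11100 XOR 10011 = 01111
  pos 3: 11111 XOR 10011 = 01100
  pos 4: 11001 XOR 10011 = 01010
  pos 5: 10100 XOR 10011 = 00111
  pos 7: 11100 XOR 10011 = 01111
  pos 8: 11110 XOR 10011 = 01101
Remainder (last 4 bits) = 1101. This is the CRC / FCS.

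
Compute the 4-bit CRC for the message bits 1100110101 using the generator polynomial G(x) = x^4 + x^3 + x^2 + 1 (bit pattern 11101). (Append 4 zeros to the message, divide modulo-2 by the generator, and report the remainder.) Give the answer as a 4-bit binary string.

Append 4 zeros: 11001101010000. Divide by 11101 (XOR where the leading bit is 1):
  pos 0: 11001 XOR 11101 = 00100
  pos 2: 10010 XOR 11101 = 01111
  pos 3: 11111 XOR 11101 = 00010
  pos 6: 10010 XOR 11101 = 01111
  pos 7: 11110 XOR 11101 = 00011
Remainder (last 4 bits) = 1100. This is the CRC / FCS.

1100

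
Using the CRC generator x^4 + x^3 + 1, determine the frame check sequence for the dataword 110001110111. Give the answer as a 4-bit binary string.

0001

Append 4 zeros: 1100011101110000. Divide by 11001 (XOR where the leading bit is 1):
  pos 0: 11000 XOR 11001 = 00001
  pos 4: 11110 XOR 11001 = 00111
  pos 6: 11111 XOR 11001 = 00110
  pos 8: 11010 XOR 11001 = 00011
  pos 11: 11000 XOR 11001 = 00001
Remainder (last 4 bits) = 0001. This is the CRC / FCS.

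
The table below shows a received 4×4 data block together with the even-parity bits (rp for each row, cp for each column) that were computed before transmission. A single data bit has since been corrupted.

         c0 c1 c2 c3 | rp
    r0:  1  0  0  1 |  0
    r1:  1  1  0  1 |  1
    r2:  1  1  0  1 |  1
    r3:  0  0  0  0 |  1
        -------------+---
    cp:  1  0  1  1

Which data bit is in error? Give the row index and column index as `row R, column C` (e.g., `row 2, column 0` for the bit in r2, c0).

row 3, column 2

Recompute each row's even parity and compare to rp:
  r0: data parity 0, sent rp 0 → ok
  r1: data parity 1, sent rp 1 → ok
  r2: data parity 1, sent rp 1 → ok
  r3: data parity 0, sent rp 1 → mismatch
Recompute each column's even parity and compare to cp:
  c0: data parity 1, sent cp 1 → ok
  c1: data parity 0, sent cp 0 → ok
  c2: data parity 0, sent cp 1 → mismatch
  c3: data parity 1, sent cp 1 → ok
Exactly one row (r3) and one column (c2) fail → the flipped bit is at their intersection.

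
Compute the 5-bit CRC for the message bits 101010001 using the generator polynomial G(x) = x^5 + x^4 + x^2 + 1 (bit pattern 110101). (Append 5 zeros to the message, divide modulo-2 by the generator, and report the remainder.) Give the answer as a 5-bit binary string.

Append 5 zeros: 10101000100000. Divide by 110101 (XOR where the leading bit is 1):
  pos 0: 101010 XOR 110101 = 011111
  pos 1: 111110 XOR 110101 = 001011
  pos 3: 101101 XOR 110101 = 011000
  pos 4: 110000 XOR 110101 = 000101
  pos 7: 101000 XOR 110101 = 011101
  pos 8: 111010 XOR 110101 = 001111
Remainder (last 5 bits) = 01111. This is the CRC / FCS.

01111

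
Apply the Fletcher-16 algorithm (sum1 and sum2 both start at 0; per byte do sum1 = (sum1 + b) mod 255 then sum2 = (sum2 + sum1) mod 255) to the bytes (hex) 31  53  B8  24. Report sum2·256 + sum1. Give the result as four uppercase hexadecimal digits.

5461

Running sums (mod 255):
  after byte 0 (31): sum1=49, sum2=49
  after byte 1 (53): sum1=132, sum2=181
  after byte 2 (B8): sum1=61, sum2=242
  after byte 3 (24): sum1=97, sum2=84
Checksum = sum2·256 + sum1 = 84·256 + 97 = 21601 = 0x5461.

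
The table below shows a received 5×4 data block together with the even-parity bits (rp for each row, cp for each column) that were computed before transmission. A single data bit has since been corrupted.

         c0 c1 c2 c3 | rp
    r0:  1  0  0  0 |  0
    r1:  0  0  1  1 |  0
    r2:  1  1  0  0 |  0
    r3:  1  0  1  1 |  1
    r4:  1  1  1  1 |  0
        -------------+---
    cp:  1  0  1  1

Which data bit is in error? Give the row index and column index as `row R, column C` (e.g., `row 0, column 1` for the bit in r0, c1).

Recompute each row's even parity and compare to rp:
  r0: data parity 1, sent rp 0 → mismatch
  r1: data parity 0, sent rp 0 → ok
  r2: data parity 0, sent rp 0 → ok
  r3: data parity 1, sent rp 1 → ok
  r4: data parity 0, sent rp 0 → ok
Recompute each column's even parity and compare to cp:
  c0: data parity 0, sent cp 1 → mismatch
  c1: data parity 0, sent cp 0 → ok
  c2: data parity 1, sent cp 1 → ok
  c3: data parity 1, sent cp 1 → ok
Exactly one row (r0) and one column (c0) fail → the flipped bit is at their intersection.

row 0, column 0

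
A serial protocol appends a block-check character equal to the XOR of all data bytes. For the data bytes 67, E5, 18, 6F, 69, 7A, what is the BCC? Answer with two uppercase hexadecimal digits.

XOR the bytes together:
  start with 0x67
  0x67 ⊕ 0xE5 = 0x82
  0x82 ⊕ 0x18 = 0x9A
  0x9A ⊕ 0x6F = 0xF5
  0xF5 ⊕ 0x69 = 0x9C
  0x9C ⊕ 0x7A = 0xE6

E6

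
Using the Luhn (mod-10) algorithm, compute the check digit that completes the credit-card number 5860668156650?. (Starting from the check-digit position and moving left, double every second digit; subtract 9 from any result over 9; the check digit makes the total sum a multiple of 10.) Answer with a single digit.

6

Partial digits right→left: 0 5 6 6 5 1 8 6 6 0 6 8 5
Double every second digit counting from the check-digit position (so the 1st, 3rd, 5th, ... of the partial from the right).
  doubled (with −9 where >9): 0 3 1 7 3 3 1 → sum 18
  kept as-is: 5 6 1 6 0 8 → sum 26
Total = 18 + 26 = 44.
Check digit = (10 − (44 mod 10)) mod 10 = 6.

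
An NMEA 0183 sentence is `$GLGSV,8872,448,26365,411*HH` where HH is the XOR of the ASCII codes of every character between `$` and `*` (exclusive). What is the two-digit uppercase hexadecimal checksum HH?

XOR the ASCII codes of the payload characters:
  'G' = 0x47 → acc = 0x47
  'L' = 0x4C → acc = 0x0B
  'G' = 0x47 → acc = 0x4C
  'S' = 0x53 → acc = 0x1F
  'V' = 0x56 → acc = 0x49
  ',' = 0x2C → acc = 0x65
  '8' = 0x38 → acc = 0x5D
  '8' = 0x38 → acc = 0x65
  '7' = 0x37 → acc = 0x52
  '2' = 0x32 → acc = 0x60
  ',' = 0x2C → acc = 0x4C
  '4' = 0x34 → acc = 0x78
  '4' = 0x34 → acc = 0x4C
  '8' = 0x38 → acc = 0x74
  ',' = 0x2C → acc = 0x58
  '2' = 0x32 → acc = 0x6A
  '6' = 0x36 → acc = 0x5C
  '3' = 0x33 → acc = 0x6F
  '6' = 0x36 → acc = 0x59
  '5' = 0x35 → acc = 0x6C
  ',' = 0x2C → acc = 0x40
  '4' = 0x34 → acc = 0x74
  '1' = 0x31 → acc = 0x45
  '1' = 0x31 → acc = 0x74
Checksum = 0x74.

74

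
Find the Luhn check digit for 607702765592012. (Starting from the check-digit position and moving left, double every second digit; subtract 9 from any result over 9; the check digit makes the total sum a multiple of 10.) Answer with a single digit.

0

Partial digits right→left: 2 1 0 2 9 5 5 6 7 2 0 7 7 0 6
Double every second digit counting from the check-digit position (so the 1st, 3rd, 5th, ... of the partial from the right).
  doubled (with −9 where >9): 4 0 9 1 5 0 5 3 → sum 27
  kept as-is: 1 2 5 6 2 7 0 → sum 23
Total = 27 + 23 = 50.
Check digit = (10 − (50 mod 10)) mod 10 = 0.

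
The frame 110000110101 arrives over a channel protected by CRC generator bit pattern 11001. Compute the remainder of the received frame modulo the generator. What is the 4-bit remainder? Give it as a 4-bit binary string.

0000

Modulo-2 division of 110000110101 by 11001:
  pos 0: 11000 XOR 11001 = 00001
  pos 4: 10110 XOR 11001 = 01111
  pos 5: 11111 XOR 11001 = 00110
  pos 7: 11001 XOR 11001 = 00000
Remainder = 0000 (zero — the frame passes the CRC check).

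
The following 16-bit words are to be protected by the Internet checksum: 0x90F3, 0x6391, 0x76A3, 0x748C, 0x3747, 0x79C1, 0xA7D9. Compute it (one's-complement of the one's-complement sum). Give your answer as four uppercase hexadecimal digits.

One's-complement addition (fold any carry out of bit 15 back into bit 0):
  0x90F3 + 0x6391 = 0x0F484
  0xF484 + 0x76A3 = 0x16B27 → wrap carry → 0x6B28
  0x6B28 + 0x748C = 0x0DFB4
  0xDFB4 + 0x3747 = 0x116FB → wrap carry → 0x16FC
  0x16FC + 0x79C1 = 0x090BD
  0x90BD + 0xA7D9 = 0x13896 → wrap carry → 0x3897
One's-complement sum = 0x3897.
Checksum = ~0x3897 & 0xFFFF = 0xC768.

C768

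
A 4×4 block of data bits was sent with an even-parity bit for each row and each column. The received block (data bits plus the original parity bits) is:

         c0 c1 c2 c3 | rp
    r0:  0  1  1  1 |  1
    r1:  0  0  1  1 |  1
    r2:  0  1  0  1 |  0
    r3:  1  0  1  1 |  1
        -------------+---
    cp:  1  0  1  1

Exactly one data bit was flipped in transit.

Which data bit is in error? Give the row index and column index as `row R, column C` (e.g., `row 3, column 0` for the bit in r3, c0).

row 1, column 3

Recompute each row's even parity and compare to rp:
  r0: data parity 1, sent rp 1 → ok
  r1: data parity 0, sent rp 1 → mismatch
  r2: data parity 0, sent rp 0 → ok
  r3: data parity 1, sent rp 1 → ok
Recompute each column's even parity and compare to cp:
  c0: data parity 1, sent cp 1 → ok
  c1: data parity 0, sent cp 0 → ok
  c2: data parity 1, sent cp 1 → ok
  c3: data parity 0, sent cp 1 → mismatch
Exactly one row (r1) and one column (c3) fail → the flipped bit is at their intersection.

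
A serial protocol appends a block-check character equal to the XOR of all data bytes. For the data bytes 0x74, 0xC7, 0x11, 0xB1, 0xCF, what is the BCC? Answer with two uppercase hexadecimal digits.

XOR the bytes together:
  start with 0x74
  0x74 ⊕ 0xC7 = 0xB3
  0xB3 ⊕ 0x11 = 0xA2
  0xA2 ⊕ 0xB1 = 0x13
  0x13 ⊕ 0xCF = 0xDC

DC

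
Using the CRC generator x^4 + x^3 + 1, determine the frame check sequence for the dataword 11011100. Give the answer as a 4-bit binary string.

Append 4 zeros: 110111000000. Divide by 11001 (XOR where the leading bit is 1):
  pos 0: 11011 XOR 11001 = 00010
  pos 3: 10100 XOR 11001 = 01101
  pos 4: 11010 XOR 11001 = 00011
  pos 7: 11000 XOR 11001 = 00001
Remainder (last 4 bits) = 0001. This is the CRC / FCS.

0001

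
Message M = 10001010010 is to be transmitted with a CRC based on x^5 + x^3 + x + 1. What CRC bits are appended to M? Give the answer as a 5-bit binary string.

Append 5 zeros: 1000101001000000. Divide by 101011 (XOR where the leading bit is 1):
  pos 0: 100010 XOR 101011 = 001001
  pos 2: 100110 XOR 101011 = 001101
  pos 4: 110101 XOR 101011 = 011110
  pos 5: 111100 XOR 101011 = 010111
  pos 6: 101110 XOR 101011 = 000101
  pos 9: 101000 XOR 101011 = 000011
Remainder (last 5 bits) = 00110. This is the CRC / FCS.

00110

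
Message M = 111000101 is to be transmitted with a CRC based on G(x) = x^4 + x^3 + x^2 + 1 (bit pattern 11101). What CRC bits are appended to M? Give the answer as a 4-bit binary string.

Append 4 zeros: 1110001010000. Divide by 11101 (XOR where the leading bit is 1):
  pos 0: 11100 XOR 11101 = 00001
  pos 4: 10101 XOR 11101 = 01000
  pos 5: 10000 XOR 11101 = 01101
  pos 6: 11010 XOR 11101 = 00111
  pos 8: 11100 XOR 11101 = 00001
Remainder (last 4 bits) = 0001. This is the CRC / FCS.

0001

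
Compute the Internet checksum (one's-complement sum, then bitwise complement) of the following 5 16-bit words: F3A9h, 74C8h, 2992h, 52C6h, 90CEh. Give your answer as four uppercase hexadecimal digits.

8A66

One's-complement addition (fold any carry out of bit 15 back into bit 0):
  0xF3A9 + 0x74C8 = 0x16871 → wrap carry → 0x6872
  0x6872 + 0x2992 = 0x09204
  0x9204 + 0x52C6 = 0x0E4CA
  0xE4CA + 0x90CE = 0x17598 → wrap carry → 0x7599
One's-complement sum = 0x7599.
Checksum = ~0x7599 & 0xFFFF = 0x8A66.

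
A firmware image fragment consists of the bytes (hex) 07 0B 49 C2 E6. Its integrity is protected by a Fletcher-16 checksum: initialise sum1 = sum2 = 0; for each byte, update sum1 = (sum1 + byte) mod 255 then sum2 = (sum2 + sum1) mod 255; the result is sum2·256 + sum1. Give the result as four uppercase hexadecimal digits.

9705

Running sums (mod 255):
  after byte 0 (07): sum1=7, sum2=7
  after byte 1 (0B): sum1=18, sum2=25
  after byte 2 (49): sum1=91, sum2=116
  after byte 3 (C2): sum1=30, sum2=146
  after byte 4 (E6): sum1=5, sum2=151
Checksum = sum2·256 + sum1 = 151·256 + 5 = 38661 = 0x9705.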